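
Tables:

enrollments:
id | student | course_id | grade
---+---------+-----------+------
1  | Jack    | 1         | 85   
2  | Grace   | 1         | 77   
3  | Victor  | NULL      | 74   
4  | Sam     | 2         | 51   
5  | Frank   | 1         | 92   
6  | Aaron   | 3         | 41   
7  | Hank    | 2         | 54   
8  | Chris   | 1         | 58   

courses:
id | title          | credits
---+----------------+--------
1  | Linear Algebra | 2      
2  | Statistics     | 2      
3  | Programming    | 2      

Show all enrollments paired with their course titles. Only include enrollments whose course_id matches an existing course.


INNER JOIN keeps only enrollments rows whose course_id matches an id in courses. Walk through each enrollment:
  - enrollment 1 (Jack): course_id=1 -> matches Linear Algebra
  - enrollment 2 (Grace): course_id=1 -> matches Linear Algebra
  - enrollment 3 (Victor): course_id=NULL, no match -> dropped
  - enrollment 4 (Sam): course_id=2 -> matches Statistics
  - enrollment 5 (Frank): course_id=1 -> matches Linear Algebra
  - enrollment 6 (Aaron): course_id=3 -> matches Programming
  - enrollment 7 (Hank): course_id=2 -> matches Statistics
  - enrollment 8 (Chris): course_id=1 -> matches Linear Algebra
So 1 of 8 rows is dropped.

SQL:
SELECT a.student, b.title AS course
FROM enrollments a
INNER JOIN courses b ON a.course_id = b.id

Result:
student | course        
--------+---------------
Jack    | Linear Algebra
Grace   | Linear Algebra
Sam     | Statistics    
Frank   | Linear Algebra
Aaron   | Programming   
Hank    | Statistics    
Chris   | Linear Algebra


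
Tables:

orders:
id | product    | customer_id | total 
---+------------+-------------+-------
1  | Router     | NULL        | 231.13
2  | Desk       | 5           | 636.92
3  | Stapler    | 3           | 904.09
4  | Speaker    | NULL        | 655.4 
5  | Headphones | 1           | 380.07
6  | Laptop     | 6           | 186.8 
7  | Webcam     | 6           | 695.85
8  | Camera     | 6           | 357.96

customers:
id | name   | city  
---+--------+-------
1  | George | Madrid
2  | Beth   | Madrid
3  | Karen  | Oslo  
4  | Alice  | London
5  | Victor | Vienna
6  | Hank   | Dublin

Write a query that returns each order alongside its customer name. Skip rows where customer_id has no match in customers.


INNER JOIN keeps only orders rows whose customer_id matches an id in customers. Walk through each order:
  - order 1 (Router): customer_id=NULL, no match -> dropped
  - order 2 (Desk): customer_id=5 -> matches Victor
  - order 3 (Stapler): customer_id=3 -> matches Karen
  - order 4 (Speaker): customer_id=NULL, no match -> dropped
  - order 5 (Headphones): customer_id=1 -> matches George
  - order 6 (Laptop): customer_id=6 -> matches Hank
  - order 7 (Webcam): customer_id=6 -> matches Hank
  - order 8 (Camera): customer_id=6 -> matches Hank
So 2 of 8 rows are dropped.

SQL:
SELECT a.product, b.name AS customer
FROM orders a
INNER JOIN customers b ON a.customer_id = b.id

Result:
product    | customer
-----------+---------
Desk       | Victor  
Stapler    | Karen   
Headphones | George  
Laptop     | Hank    
Webcam     | Hank    
Camera     | Hank    


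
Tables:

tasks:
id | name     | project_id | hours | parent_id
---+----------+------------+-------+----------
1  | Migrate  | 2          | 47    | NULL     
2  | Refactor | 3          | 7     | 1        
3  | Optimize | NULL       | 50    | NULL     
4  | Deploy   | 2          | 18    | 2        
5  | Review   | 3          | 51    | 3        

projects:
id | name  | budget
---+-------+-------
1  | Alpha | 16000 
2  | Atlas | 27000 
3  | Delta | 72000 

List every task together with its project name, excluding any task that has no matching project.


INNER JOIN keeps only tasks rows whose project_id matches an id in projects. Walk through each task:
  - task 1 (Migrate): project_id=2 -> matches Atlas
  - task 2 (Refactor): project_id=3 -> matches Delta
  - task 3 (Optimize): project_id=NULL, no match -> dropped
  - task 4 (Deploy): project_id=2 -> matches Atlas
  - task 5 (Review): project_id=3 -> matches Delta
So 1 of 5 rows is dropped.

SQL:
SELECT a.name, b.name AS project
FROM tasks a
INNER JOIN projects b ON a.project_id = b.id

Result:
name     | project
---------+--------
Migrate  | Atlas  
Refactor | Delta  
Deploy   | Atlas  
Review   | Delta  


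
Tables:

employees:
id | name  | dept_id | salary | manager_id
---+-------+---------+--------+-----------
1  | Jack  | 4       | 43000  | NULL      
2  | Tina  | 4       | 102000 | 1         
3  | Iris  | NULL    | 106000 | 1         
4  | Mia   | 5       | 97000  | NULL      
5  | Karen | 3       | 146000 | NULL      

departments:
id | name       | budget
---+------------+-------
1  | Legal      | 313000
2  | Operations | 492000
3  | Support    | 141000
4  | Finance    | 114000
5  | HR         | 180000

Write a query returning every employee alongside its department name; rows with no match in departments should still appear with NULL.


LEFT JOIN keeps every row from employees (the left table); where dept_id has no match in departments, the department columns become NULL. Walk through each employee:
  - employee 1 (Jack): dept_id=4 -> matches Finance
  - employee 2 (Tina): dept_id=4 -> matches Finance
  - employee 3 (Iris): dept_id=NULL, no match -> kept with NULL
  - employee 4 (Mia): dept_id=5 -> matches HR
  - employee 5 (Karen): dept_id=3 -> matches Support
All 5 rows appear; 1 has NULL department.

SQL:
SELECT a.name, b.name AS department
FROM employees a
LEFT JOIN departments b ON a.dept_id = b.id

Result:
name  | department
------+-----------
Jack  | Finance   
Tina  | Finance   
Iris  | NULL      
Mia   | HR        
Karen | Support   


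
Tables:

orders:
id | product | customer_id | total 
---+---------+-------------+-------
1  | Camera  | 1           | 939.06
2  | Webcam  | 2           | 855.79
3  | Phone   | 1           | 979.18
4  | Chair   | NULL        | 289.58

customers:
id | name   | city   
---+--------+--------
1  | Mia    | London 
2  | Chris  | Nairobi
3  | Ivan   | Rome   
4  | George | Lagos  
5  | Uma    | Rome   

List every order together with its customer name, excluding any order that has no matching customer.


INNER JOIN keeps only orders rows whose customer_id matches an id in customers. Walk through each order:
  - order 1 (Camera): customer_id=1 -> matches Mia
  - order 2 (Webcam): customer_id=2 -> matches Chris
  - order 3 (Phone): customer_id=1 -> matches Mia
  - order 4 (Chair): customer_id=NULL, no match -> dropped
So 1 of 4 rows is dropped.

SQL:
SELECT a.product, b.name AS customer
FROM orders a
INNER JOIN customers b ON a.customer_id = b.id

Result:
product | customer
--------+---------
Camera  | Mia     
Webcam  | Chris   
Phone   | Mia     


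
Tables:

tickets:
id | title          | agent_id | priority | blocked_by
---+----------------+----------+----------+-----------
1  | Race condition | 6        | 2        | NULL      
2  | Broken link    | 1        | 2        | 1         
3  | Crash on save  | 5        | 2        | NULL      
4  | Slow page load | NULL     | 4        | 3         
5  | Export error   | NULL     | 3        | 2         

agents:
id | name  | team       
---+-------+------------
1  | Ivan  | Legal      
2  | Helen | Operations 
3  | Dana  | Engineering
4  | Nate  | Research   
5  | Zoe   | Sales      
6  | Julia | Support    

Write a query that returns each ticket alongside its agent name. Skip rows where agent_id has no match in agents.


INNER JOIN keeps only tickets rows whose agent_id matches an id in agents. Walk through each ticket:
  - ticket 1 (Race condition): agent_id=6 -> matches Julia
  - ticket 2 (Broken link): agent_id=1 -> matches Ivan
  - ticket 3 (Crash on save): agent_id=5 -> matches Zoe
  - ticket 4 (Slow page load): agent_id=NULL, no match -> dropped
  - ticket 5 (Export error): agent_id=NULL, no match -> dropped
So 2 of 5 rows are dropped.

SQL:
SELECT a.title, b.name AS agent
FROM tickets a
INNER JOIN agents b ON a.agent_id = b.id

Result:
title          | agent
---------------+------
Race condition | Julia
Broken link    | Ivan 
Crash on save  | Zoe  


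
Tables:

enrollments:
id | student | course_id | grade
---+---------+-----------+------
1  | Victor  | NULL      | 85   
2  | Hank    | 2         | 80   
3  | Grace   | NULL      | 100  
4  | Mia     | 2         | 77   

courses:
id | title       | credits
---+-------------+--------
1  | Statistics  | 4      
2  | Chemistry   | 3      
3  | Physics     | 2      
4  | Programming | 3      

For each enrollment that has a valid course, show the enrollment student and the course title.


INNER JOIN keeps only enrollments rows whose course_id matches an id in courses. Walk through each enrollment:
  - enrollment 1 (Victor): course_id=NULL, no match -> dropped
  - enrollment 2 (Hank): course_id=2 -> matches Chemistry
  - enrollment 3 (Grace): course_id=NULL, no match -> dropped
  - enrollment 4 (Mia): course_id=2 -> matches Chemistry
So 2 of 4 rows are dropped.

SQL:
SELECT a.student, b.title AS course
FROM enrollments a
INNER JOIN courses b ON a.course_id = b.id

Result:
student | course   
--------+----------
Hank    | Chemistry
Mia     | Chemistry


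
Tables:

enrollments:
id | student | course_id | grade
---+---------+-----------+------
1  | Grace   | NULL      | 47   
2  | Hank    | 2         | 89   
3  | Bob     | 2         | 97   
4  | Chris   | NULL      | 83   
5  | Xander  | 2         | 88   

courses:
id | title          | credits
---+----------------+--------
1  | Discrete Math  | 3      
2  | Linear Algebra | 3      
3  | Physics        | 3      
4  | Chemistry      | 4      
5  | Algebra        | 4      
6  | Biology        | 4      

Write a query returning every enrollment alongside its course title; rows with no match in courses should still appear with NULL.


LEFT JOIN keeps every row from enrollments (the left table); where course_id has no match in courses, the course columns become NULL. Walk through each enrollment:
  - enrollment 1 (Grace): course_id=NULL, no match -> kept with NULL
  - enrollment 2 (Hank): course_id=2 -> matches Linear Algebra
  - enrollment 3 (Bob): course_id=2 -> matches Linear Algebra
  - enrollment 4 (Chris): course_id=NULL, no match -> kept with NULL
  - enrollment 5 (Xander): course_id=2 -> matches Linear Algebra
All 5 rows appear; 2 have NULL course.

SQL:
SELECT a.student, b.title AS course
FROM enrollments a
LEFT JOIN courses b ON a.course_id = b.id

Result:
student | course        
--------+---------------
Grace   | NULL          
Hank    | Linear Algebra
Bob     | Linear Algebra
Chris   | NULL          
Xander  | Linear Algebra


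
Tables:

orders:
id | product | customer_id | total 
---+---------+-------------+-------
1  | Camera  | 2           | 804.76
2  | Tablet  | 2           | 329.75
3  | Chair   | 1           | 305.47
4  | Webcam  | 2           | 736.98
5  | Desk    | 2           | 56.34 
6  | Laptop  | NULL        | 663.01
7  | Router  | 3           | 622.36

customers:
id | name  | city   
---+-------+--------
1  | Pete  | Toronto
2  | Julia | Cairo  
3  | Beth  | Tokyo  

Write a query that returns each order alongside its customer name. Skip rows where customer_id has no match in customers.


INNER JOIN keeps only orders rows whose customer_id matches an id in customers. Walk through each order:
  - order 1 (Camera): customer_id=2 -> matches Julia
  - order 2 (Tablet): customer_id=2 -> matches Julia
  - order 3 (Chair): customer_id=1 -> matches Pete
  - order 4 (Webcam): customer_id=2 -> matches Julia
  - order 5 (Desk): customer_id=2 -> matches Julia
  - order 6 (Laptop): customer_id=NULL, no match -> dropped
  - order 7 (Router): customer_id=3 -> matches Beth
So 1 of 7 rows is dropped.

SQL:
SELECT a.product, b.name AS customer
FROM orders a
INNER JOIN customers b ON a.customer_id = b.id

Result:
product | customer
--------+---------
Camera  | Julia   
Tablet  | Julia   
Chair   | Pete    
Webcam  | Julia   
Desk    | Julia   
Router  | Beth    


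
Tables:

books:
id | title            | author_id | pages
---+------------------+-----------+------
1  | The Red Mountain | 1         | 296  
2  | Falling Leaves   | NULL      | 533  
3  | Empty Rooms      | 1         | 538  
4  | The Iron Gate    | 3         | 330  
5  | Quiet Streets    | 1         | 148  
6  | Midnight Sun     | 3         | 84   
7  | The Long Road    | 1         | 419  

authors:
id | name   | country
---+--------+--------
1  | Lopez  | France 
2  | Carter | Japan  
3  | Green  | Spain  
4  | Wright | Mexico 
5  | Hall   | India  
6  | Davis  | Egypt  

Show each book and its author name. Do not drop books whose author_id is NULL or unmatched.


LEFT JOIN keeps every row from books (the left table); where author_id has no match in authors, the author columns become NULL. Walk through each book:
  - book 1 (The Red Mountain): author_id=1 -> matches Lopez
  - book 2 (Falling Leaves): author_id=NULL, no match -> kept with NULL
  - book 3 (Empty Rooms): author_id=1 -> matches Lopez
  - book 4 (The Iron Gate): author_id=3 -> matches Green
  - book 5 (Quiet Streets): author_id=1 -> matches Lopez
  - book 6 (Midnight Sun): author_id=3 -> matches Green
  - book 7 (The Long Road): author_id=1 -> matches Lopez
All 7 rows appear; 1 has NULL author.

SQL:
SELECT a.title, b.name AS author
FROM books a
LEFT JOIN authors b ON a.author_id = b.id

Result:
title            | author
-----------------+-------
The Red Mountain | Lopez 
Falling Leaves   | NULL  
Empty Rooms      | Lopez 
The Iron Gate    | Green 
Quiet Streets    | Lopez 
Midnight Sun     | Green 
The Long Road    | Lopez 


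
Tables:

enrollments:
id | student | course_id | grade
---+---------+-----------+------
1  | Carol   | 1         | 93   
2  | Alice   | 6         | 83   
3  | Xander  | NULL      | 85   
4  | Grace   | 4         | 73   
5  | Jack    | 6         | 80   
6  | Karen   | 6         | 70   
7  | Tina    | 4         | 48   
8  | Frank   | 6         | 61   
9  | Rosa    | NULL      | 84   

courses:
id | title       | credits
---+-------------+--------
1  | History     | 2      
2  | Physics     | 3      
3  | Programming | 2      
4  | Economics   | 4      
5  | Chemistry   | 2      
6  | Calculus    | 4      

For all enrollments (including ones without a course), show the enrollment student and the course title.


LEFT JOIN keeps every row from enrollments (the left table); where course_id has no match in courses, the course columns become NULL. Walk through each enrollment:
  - enrollment 1 (Carol): course_id=1 -> matches History
  - enrollment 2 (Alice): course_id=6 -> matches Calculus
  - enrollment 3 (Xander): course_id=NULL, no match -> kept with NULL
  - enrollment 4 (Grace): course_id=4 -> matches Economics
  - enrollment 5 (Jack): course_id=6 -> matches Calculus
  - enrollment 6 (Karen): course_id=6 -> matches Calculus
  - enrollment 7 (Tina): course_id=4 -> matches Economics
  - enrollment 8 (Frank): course_id=6 -> matches Calculus
  - enrollment 9 (Rosa): course_id=NULL, no match -> kept with NULL
All 9 rows appear; 2 have NULL course.

SQL:
SELECT a.student, b.title AS course
FROM enrollments a
LEFT JOIN courses b ON a.course_id = b.id

Result:
student | course   
--------+----------
Carol   | History  
Alice   | Calculus 
Xander  | NULL     
Grace   | Economics
Jack    | Calculus 
Karen   | Calculus 
Tina    | Economics
Frank   | Calculus 
Rosa    | NULL     


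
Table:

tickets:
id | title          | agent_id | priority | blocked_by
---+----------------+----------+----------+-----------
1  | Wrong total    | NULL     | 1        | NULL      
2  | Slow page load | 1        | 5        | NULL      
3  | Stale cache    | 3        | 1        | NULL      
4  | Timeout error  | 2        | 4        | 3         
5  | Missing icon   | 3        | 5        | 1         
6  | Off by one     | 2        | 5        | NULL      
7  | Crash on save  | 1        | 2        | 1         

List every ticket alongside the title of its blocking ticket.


This is a self-join: tickets is joined to a second copy of itself, matching each row's blocked_by to another row's id. Use LEFT JOIN so rows with blocked_by=NULL are kept.
  - ticket 1 (Wrong total): blocked_by=NULL -> NULL
  - ticket 2 (Slow page load): blocked_by=NULL -> NULL
  - ticket 3 (Stale cache): blocked_by=NULL -> NULL
  - ticket 4 (Timeout error): blocked_by=3 -> Stale cache
  - ticket 5 (Missing icon): blocked_by=1 -> Wrong total
  - ticket 6 (Off by one): blocked_by=NULL -> NULL
  - ticket 7 (Crash on save): blocked_by=1 -> Wrong total

SQL:
SELECT a.title AS item, b.title AS blocked_by
FROM tickets a
LEFT JOIN tickets b ON a.blocked_by = b.id

Result:
item           | blocked_by 
---------------+------------
Wrong total    | NULL       
Slow page load | NULL       
Stale cache    | NULL       
Timeout error  | Stale cache
Missing icon   | Wrong total
Off by one     | NULL       
Crash on save  | Wrong total


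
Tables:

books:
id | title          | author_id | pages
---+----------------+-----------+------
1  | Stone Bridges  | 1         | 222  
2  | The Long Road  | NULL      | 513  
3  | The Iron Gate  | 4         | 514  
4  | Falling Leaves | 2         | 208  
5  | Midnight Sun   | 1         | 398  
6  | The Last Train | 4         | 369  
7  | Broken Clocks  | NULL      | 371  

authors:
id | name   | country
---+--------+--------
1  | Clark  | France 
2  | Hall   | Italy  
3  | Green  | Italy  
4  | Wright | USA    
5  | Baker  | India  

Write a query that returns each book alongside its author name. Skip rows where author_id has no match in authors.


INNER JOIN keeps only books rows whose author_id matches an id in authors. Walk through each book:
  - book 1 (Stone Bridges): author_id=1 -> matches Clark
  - book 2 (The Long Road): author_id=NULL, no match -> dropped
  - book 3 (The Iron Gate): author_id=4 -> matches Wright
  - book 4 (Falling Leaves): author_id=2 -> matches Hall
  - book 5 (Midnight Sun): author_id=1 -> matches Clark
  - book 6 (The Last Train): author_id=4 -> matches Wright
  - book 7 (Broken Clocks): author_id=NULL, no match -> dropped
So 2 of 7 rows are dropped.

SQL:
SELECT a.title, b.name AS author
FROM books a
INNER JOIN authors b ON a.author_id = b.id

Result:
title          | author
---------------+-------
Stone Bridges  | Clark 
The Iron Gate  | Wright
Falling Leaves | Hall  
Midnight Sun   | Clark 
The Last Train | Wright


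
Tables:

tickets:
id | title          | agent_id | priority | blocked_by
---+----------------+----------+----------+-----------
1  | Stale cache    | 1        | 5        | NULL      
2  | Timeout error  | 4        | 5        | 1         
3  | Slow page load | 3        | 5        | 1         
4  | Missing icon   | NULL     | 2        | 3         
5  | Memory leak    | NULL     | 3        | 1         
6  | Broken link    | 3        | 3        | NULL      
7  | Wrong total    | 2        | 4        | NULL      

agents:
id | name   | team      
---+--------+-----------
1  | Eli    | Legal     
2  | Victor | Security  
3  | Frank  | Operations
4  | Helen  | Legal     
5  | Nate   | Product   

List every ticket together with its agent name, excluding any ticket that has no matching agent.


INNER JOIN keeps only tickets rows whose agent_id matches an id in agents. Walk through each ticket:
  - ticket 1 (Stale cache): agent_id=1 -> matches Eli
  - ticket 2 (Timeout error): agent_id=4 -> matches Helen
  - ticket 3 (Slow page load): agent_id=3 -> matches Frank
  - ticket 4 (Missing icon): agent_id=NULL, no match -> dropped
  - ticket 5 (Memory leak): agent_id=NULL, no match -> dropped
  - ticket 6 (Broken link): agent_id=3 -> matches Frank
  - ticket 7 (Wrong total): agent_id=2 -> matches Victor
So 2 of 7 rows are dropped.

SQL:
SELECT a.title, b.name AS agent
FROM tickets a
INNER JOIN agents b ON a.agent_id = b.id

Result:
title          | agent 
---------------+-------
Stale cache    | Eli   
Timeout error  | Helen 
Slow page load | Frank 
Broken link    | Frank 
Wrong total    | Victor


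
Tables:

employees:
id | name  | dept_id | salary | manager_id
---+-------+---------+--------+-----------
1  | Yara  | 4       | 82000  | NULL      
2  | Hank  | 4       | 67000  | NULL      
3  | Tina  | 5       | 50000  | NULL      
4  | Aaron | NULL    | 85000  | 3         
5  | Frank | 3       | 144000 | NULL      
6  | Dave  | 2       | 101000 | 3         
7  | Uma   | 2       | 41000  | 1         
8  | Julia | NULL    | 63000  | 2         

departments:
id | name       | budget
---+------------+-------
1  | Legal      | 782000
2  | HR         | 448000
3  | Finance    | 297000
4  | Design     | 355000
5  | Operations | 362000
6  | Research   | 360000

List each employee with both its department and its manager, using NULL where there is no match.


Two LEFT JOINs from the same base table employees: one to departments via dept_id, one to employees itself via manager_id. Both are LEFT so every employee is preserved.
Match against departments:
  - employee 1 (Yara): dept_id=4 -> matches Design
  - employee 2 (Hank): dept_id=4 -> matches Design
  - employee 3 (Tina): dept_id=5 -> matches Operations
  - employee 4 (Aaron): dept_id=NULL, no match -> kept with NULL
  - employee 5 (Frank): dept_id=3 -> matches Finance
  - employee 6 (Dave): dept_id=2 -> matches HR
  - employee 7 (Uma): dept_id=2 -> matches HR
  - employee 8 (Julia): dept_id=NULL, no match -> kept with NULL
Match against employees (self):
  - employee 1 (Yara): manager_id=NULL -> NULL
  - employee 2 (Hank): manager_id=NULL -> NULL
  - employee 3 (Tina): manager_id=NULL -> NULL
  - employee 4 (Aaron): manager_id=3 -> Tina
  - employee 5 (Frank): manager_id=NULL -> NULL
  - employee 6 (Dave): manager_id=3 -> Tina
  - employee 7 (Uma): manager_id=1 -> Yara
  - employee 8 (Julia): manager_id=2 -> Hank

SQL:
SELECT a.name, b.name AS department, c.name AS manager
FROM employees a
LEFT JOIN departments b ON a.dept_id = b.id
LEFT JOIN employees c ON a.manager_id = c.id

Result:
name  | department | manager
------+------------+--------
Yara  | Design     | NULL   
Hank  | Design     | NULL   
Tina  | Operations | NULL   
Aaron | NULL       | Tina   
Frank | Finance    | NULL   
Dave  | HR         | Tina   
Uma   | HR         | Yara   
Julia | NULL       | Hank   


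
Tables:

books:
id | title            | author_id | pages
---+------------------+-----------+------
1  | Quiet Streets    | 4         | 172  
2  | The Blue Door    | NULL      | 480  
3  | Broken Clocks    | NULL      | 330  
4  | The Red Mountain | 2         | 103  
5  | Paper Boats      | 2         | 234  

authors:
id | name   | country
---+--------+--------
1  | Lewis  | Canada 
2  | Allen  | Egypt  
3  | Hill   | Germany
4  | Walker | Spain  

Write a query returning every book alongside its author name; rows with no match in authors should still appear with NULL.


LEFT JOIN keeps every row from books (the left table); where author_id has no match in authors, the author columns become NULL. Walk through each book:
  - book 1 (Quiet Streets): author_id=4 -> matches Walker
  - book 2 (The Blue Door): author_id=NULL, no match -> kept with NULL
  - book 3 (Broken Clocks): author_id=NULL, no match -> kept with NULL
  - book 4 (The Red Mountain): author_id=2 -> matches Allen
  - book 5 (Paper Boats): author_id=2 -> matches Allen
All 5 rows appear; 2 have NULL author.

SQL:
SELECT a.title, b.name AS author
FROM books a
LEFT JOIN authors b ON a.author_id = b.id

Result:
title            | author
-----------------+-------
Quiet Streets    | Walker
The Blue Door    | NULL  
Broken Clocks    | NULL  
The Red Mountain | Allen 
Paper Boats      | Allen 


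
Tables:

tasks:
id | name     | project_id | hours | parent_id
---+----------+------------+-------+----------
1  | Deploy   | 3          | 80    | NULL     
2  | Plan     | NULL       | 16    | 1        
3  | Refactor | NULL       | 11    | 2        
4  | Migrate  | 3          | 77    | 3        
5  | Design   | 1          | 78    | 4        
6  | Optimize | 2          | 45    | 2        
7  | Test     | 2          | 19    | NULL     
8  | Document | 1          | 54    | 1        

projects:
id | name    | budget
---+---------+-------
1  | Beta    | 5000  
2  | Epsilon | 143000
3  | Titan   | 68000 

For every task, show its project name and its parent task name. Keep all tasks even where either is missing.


Two LEFT JOINs from the same base table tasks: one to projects via project_id, one to tasks itself via parent_id. Both are LEFT so every task is preserved.
Match against projects:
  - task 1 (Deploy): project_id=3 -> matches Titan
  - task 2 (Plan): project_id=NULL, no match -> kept with NULL
  - task 3 (Refactor): project_id=NULL, no match -> kept with NULL
  - task 4 (Migrate): project_id=3 -> matches Titan
  - task 5 (Design): project_id=1 -> matches Beta
  - task 6 (Optimize): project_id=2 -> matches Epsilon
  - task 7 (Test): project_id=2 -> matches Epsilon
  - task 8 (Document): project_id=1 -> matches Beta
Match against tasks (self):
  - task 1 (Deploy): parent_id=NULL -> NULL
  - task 2 (Plan): parent_id=1 -> Deploy
  - task 3 (Refactor): parent_id=2 -> Plan
  - task 4 (Migrate): parent_id=3 -> Refactor
  - task 5 (Design): parent_id=4 -> Migrate
  - task 6 (Optimize): parent_id=2 -> Plan
  - task 7 (Test): parent_id=NULL -> NULL
  - task 8 (Document): parent_id=1 -> Deploy

SQL:
SELECT a.name, b.name AS project, c.name AS parent
FROM tasks a
LEFT JOIN projects b ON a.project_id = b.id
LEFT JOIN tasks c ON a.parent_id = c.id

Result:
name     | project | parent  
---------+---------+---------
Deploy   | Titan   | NULL    
Plan     | NULL    | Deploy  
Refactor | NULL    | Plan    
Migrate  | Titan   | Refactor
Design   | Beta    | Migrate 
Optimize | Epsilon | Plan    
Test     | Epsilon | NULL    
Document | Beta    | Deploy  


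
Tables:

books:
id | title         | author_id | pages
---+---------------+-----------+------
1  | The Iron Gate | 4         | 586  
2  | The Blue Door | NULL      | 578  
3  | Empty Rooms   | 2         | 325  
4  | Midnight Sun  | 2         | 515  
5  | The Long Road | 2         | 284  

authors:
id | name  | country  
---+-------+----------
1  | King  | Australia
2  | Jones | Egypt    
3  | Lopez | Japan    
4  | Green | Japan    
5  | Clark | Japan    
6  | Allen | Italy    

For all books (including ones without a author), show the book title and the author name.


LEFT JOIN keeps every row from books (the left table); where author_id has no match in authors, the author columns become NULL. Walk through each book:
  - book 1 (The Iron Gate): author_id=4 -> matches Green
  - book 2 (The Blue Door): author_id=NULL, no match -> kept with NULL
  - book 3 (Empty Rooms): author_id=2 -> matches Jones
  - book 4 (Midnight Sun): author_id=2 -> matches Jones
  - book 5 (The Long Road): author_id=2 -> matches Jones
All 5 rows appear; 1 has NULL author.

SQL:
SELECT a.title, b.name AS author
FROM books a
LEFT JOIN authors b ON a.author_id = b.id

Result:
title         | author
--------------+-------
The Iron Gate | Green 
The Blue Door | NULL  
Empty Rooms   | Jones 
Midnight Sun  | Jones 
The Long Road | Jones 


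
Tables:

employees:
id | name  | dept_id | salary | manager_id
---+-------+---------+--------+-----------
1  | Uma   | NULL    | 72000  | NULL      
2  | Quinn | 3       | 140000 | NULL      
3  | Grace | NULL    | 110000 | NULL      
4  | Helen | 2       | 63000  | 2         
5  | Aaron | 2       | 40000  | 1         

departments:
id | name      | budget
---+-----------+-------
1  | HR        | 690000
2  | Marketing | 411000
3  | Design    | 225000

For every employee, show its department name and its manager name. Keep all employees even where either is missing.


Two LEFT JOINs from the same base table employees: one to departments via dept_id, one to employees itself via manager_id. Both are LEFT so every employee is preserved.
Match against departments:
  - employee 1 (Uma): dept_id=NULL, no match -> kept with NULL
  - employee 2 (Quinn): dept_id=3 -> matches Design
  - employee 3 (Grace): dept_id=NULL, no match -> kept with NULL
  - employee 4 (Helen): dept_id=2 -> matches Marketing
  - employee 5 (Aaron): dept_id=2 -> matches Marketing
Match against employees (self):
  - employee 1 (Uma): manager_id=NULL -> NULL
  - employee 2 (Quinn): manager_id=NULL -> NULL
  - employee 3 (Grace): manager_id=NULL -> NULL
  - employee 4 (Helen): manager_id=2 -> Quinn
  - employee 5 (Aaron): manager_id=1 -> Uma

SQL:
SELECT a.name, b.name AS department, c.name AS manager
FROM employees a
LEFT JOIN departments b ON a.dept_id = b.id
LEFT JOIN employees c ON a.manager_id = c.id

Result:
name  | department | manager
------+------------+--------
Uma   | NULL       | NULL   
Quinn | Design     | NULL   
Grace | NULL       | NULL   
Helen | Marketing  | Quinn  
Aaron | Marketing  | Uma    


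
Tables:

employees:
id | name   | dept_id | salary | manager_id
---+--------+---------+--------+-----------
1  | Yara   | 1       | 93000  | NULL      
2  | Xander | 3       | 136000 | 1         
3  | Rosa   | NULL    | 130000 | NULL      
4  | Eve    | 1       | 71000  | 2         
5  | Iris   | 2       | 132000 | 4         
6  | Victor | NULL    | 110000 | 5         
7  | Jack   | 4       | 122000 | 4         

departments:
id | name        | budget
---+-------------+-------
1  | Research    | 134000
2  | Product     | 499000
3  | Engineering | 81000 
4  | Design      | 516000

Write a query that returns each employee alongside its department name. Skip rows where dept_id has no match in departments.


INNER JOIN keeps only employees rows whose dept_id matches an id in departments. Walk through each employee:
  - employee 1 (Yara): dept_id=1 -> matches Research
  - employee 2 (Xander): dept_id=3 -> matches Engineering
  - employee 3 (Rosa): dept_id=NULL, no match -> dropped
  - employee 4 (Eve): dept_id=1 -> matches Research
  - employee 5 (Iris): dept_id=2 -> matches Product
  - employee 6 (Victor): dept_id=NULL, no match -> dropped
  - employee 7 (Jack): dept_id=4 -> matches Design
So 2 of 7 rows are dropped.

SQL:
SELECT a.name, b.name AS department
FROM employees a
INNER JOIN departments b ON a.dept_id = b.id

Result:
name   | department 
-------+------------
Yara   | Research   
Xander | Engineering
Eve    | Research   
Iris   | Product    
Jack   | Design     


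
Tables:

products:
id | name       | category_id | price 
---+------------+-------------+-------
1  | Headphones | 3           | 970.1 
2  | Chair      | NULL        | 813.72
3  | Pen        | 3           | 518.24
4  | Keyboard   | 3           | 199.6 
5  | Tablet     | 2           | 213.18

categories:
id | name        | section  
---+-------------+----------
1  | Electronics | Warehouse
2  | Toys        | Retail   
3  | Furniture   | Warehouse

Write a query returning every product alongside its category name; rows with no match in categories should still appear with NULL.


LEFT JOIN keeps every row from products (the left table); where category_id has no match in categories, the category columns become NULL. Walk through each product:
  - product 1 (Headphones): category_id=3 -> matches Furniture
  - product 2 (Chair): category_id=NULL, no match -> kept with NULL
  - product 3 (Pen): category_id=3 -> matches Furniture
  - product 4 (Keyboard): category_id=3 -> matches Furniture
  - product 5 (Tablet): category_id=2 -> matches Toys
All 5 rows appear; 1 has NULL category.

SQL:
SELECT a.name, b.name AS category
FROM products a
LEFT JOIN categories b ON a.category_id = b.id

Result:
name       | category 
-----------+----------
Headphones | Furniture
Chair      | NULL     
Pen        | Furniture
Keyboard   | Furniture
Tablet     | Toys     


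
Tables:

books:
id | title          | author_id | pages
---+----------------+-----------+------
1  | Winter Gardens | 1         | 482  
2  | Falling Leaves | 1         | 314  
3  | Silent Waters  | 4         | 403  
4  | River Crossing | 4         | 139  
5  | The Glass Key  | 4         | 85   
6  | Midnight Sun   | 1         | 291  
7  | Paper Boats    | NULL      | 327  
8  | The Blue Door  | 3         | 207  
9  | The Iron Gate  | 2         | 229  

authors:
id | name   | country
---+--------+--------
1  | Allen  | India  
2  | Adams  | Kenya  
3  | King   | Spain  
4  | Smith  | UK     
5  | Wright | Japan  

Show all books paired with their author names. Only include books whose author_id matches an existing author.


INNER JOIN keeps only books rows whose author_id matches an id in authors. Walk through each book:
  - book 1 (Winter Gardens): author_id=1 -> matches Allen
  - book 2 (Falling Leaves): author_id=1 -> matches Allen
  - book 3 (Silent Waters): author_id=4 -> matches Smith
  - book 4 (River Crossing): author_id=4 -> matches Smith
  - book 5 (The Glass Key): author_id=4 -> matches Smith
  - book 6 (Midnight Sun): author_id=1 -> matches Allen
  - book 7 (Paper Boats): author_id=NULL, no match -> dropped
  - book 8 (The Blue Door): author_id=3 -> matches King
  - book 9 (The Iron Gate): author_id=2 -> matches Adams
So 1 of 9 rows is dropped.

SQL:
SELECT a.title, b.name AS author
FROM books a
INNER JOIN authors b ON a.author_id = b.id

Result:
title          | author
---------------+-------
Winter Gardens | Allen 
Falling Leaves | Allen 
Silent Waters  | Smith 
River Crossing | Smith 
The Glass Key  | Smith 
Midnight Sun   | Allen 
The Blue Door  | King  
The Iron Gate  | Adams 


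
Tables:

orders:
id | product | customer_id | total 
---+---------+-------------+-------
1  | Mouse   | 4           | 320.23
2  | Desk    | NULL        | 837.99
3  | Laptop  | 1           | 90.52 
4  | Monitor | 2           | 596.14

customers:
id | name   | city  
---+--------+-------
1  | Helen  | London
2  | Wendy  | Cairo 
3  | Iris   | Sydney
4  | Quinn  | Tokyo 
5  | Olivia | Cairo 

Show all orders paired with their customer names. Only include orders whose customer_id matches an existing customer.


INNER JOIN keeps only orders rows whose customer_id matches an id in customers. Walk through each order:
  - order 1 (Mouse): customer_id=4 -> matches Quinn
  - order 2 (Desk): customer_id=NULL, no match -> dropped
  - order 3 (Laptop): customer_id=1 -> matches Helen
  - order 4 (Monitor): customer_id=2 -> matches Wendy
So 1 of 4 rows is dropped.

SQL:
SELECT a.product, b.name AS customer
FROM orders a
INNER JOIN customers b ON a.customer_id = b.id

Result:
product | customer
--------+---------
Mouse   | Quinn   
Laptop  | Helen   
Monitor | Wendy   


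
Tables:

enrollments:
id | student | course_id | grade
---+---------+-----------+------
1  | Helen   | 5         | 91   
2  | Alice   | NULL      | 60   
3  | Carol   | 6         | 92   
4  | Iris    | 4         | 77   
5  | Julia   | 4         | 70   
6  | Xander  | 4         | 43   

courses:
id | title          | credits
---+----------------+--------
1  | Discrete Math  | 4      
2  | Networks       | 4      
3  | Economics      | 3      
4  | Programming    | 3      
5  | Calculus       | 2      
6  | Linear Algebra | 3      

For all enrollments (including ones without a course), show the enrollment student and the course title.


LEFT JOIN keeps every row from enrollments (the left table); where course_id has no match in courses, the course columns become NULL. Walk through each enrollment:
  - enrollment 1 (Helen): course_id=5 -> matches Calculus
  - enrollment 2 (Alice): course_id=NULL, no match -> kept with NULL
  - enrollment 3 (Carol): course_id=6 -> matches Linear Algebra
  - enrollment 4 (Iris): course_id=4 -> matches Programming
  - enrollment 5 (Julia): course_id=4 -> matches Programming
  - enrollment 6 (Xander): course_id=4 -> matches Programming
All 6 rows appear; 1 has NULL course.

SQL:
SELECT a.student, b.title AS course
FROM enrollments a
LEFT JOIN courses b ON a.course_id = b.id

Result:
student | course        
--------+---------------
Helen   | Calculus      
Alice   | NULL          
Carol   | Linear Algebra
Iris    | Programming   
Julia   | Programming   
Xander  | Programming   


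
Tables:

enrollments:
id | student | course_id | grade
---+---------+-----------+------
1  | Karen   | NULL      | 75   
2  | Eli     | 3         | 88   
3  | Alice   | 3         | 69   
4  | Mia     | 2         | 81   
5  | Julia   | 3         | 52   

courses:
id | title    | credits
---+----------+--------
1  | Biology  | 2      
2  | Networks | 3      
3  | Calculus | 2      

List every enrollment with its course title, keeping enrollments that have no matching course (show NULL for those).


LEFT JOIN keeps every row from enrollments (the left table); where course_id has no match in courses, the course columns become NULL. Walk through each enrollment:
  - enrollment 1 (Karen): course_id=NULL, no match -> kept with NULL
  - enrollment 2 (Eli): course_id=3 -> matches Calculus
  - enrollment 3 (Alice): course_id=3 -> matches Calculus
  - enrollment 4 (Mia): course_id=2 -> matches Networks
  - enrollment 5 (Julia): course_id=3 -> matches Calculus
All 5 rows appear; 1 has NULL course.

SQL:
SELECT a.student, b.title AS course
FROM enrollments a
LEFT JOIN courses b ON a.course_id = b.id

Result:
student | course  
--------+---------
Karen   | NULL    
Eli     | Calculus
Alice   | Calculus
Mia     | Networks
Julia   | Calculus


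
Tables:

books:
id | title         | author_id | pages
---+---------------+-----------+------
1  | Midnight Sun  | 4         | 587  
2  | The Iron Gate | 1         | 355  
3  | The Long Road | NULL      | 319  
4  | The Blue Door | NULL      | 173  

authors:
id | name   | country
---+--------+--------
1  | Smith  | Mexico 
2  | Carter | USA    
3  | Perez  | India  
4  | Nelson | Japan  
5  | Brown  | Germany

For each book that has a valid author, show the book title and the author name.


INNER JOIN keeps only books rows whose author_id matches an id in authors. Walk through each book:
  - book 1 (Midnight Sun): author_id=4 -> matches Nelson
  - book 2 (The Iron Gate): author_id=1 -> matches Smith
  - book 3 (The Long Road): author_id=NULL, no match -> dropped
  - book 4 (The Blue Door): author_id=NULL, no match -> dropped
So 2 of 4 rows are dropped.

SQL:
SELECT a.title, b.name AS author
FROM books a
INNER JOIN authors b ON a.author_id = b.id

Result:
title         | author
--------------+-------
Midnight Sun  | Nelson
The Iron Gate | Smith 


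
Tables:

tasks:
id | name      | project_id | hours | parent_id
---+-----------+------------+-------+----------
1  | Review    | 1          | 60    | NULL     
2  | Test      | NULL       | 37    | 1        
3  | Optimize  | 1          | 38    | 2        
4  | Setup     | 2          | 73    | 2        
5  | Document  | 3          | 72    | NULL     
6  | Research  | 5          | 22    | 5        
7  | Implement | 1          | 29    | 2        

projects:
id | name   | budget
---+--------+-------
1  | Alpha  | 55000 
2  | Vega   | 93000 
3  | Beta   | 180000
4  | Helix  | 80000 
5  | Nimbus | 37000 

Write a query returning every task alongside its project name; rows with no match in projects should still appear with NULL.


LEFT JOIN keeps every row from tasks (the left table); where project_id has no match in projects, the project columns become NULL. Walk through each task:
  - task 1 (Review): project_id=1 -> matches Alpha
  - task 2 (Test): project_id=NULL, no match -> kept with NULL
  - task 3 (Optimize): project_id=1 -> matches Alpha
  - task 4 (Setup): project_id=2 -> matches Vega
  - task 5 (Document): project_id=3 -> matches Beta
  - task 6 (Research): project_id=5 -> matches Nimbus
  - task 7 (Implement): project_id=1 -> matches Alpha
All 7 rows appear; 1 has NULL project.

SQL:
SELECT a.name, b.name AS project
FROM tasks a
LEFT JOIN projects b ON a.project_id = b.id

Result:
name      | project
----------+--------
Review    | Alpha  
Test      | NULL   
Optimize  | Alpha  
Setup     | Vega   
Document  | Beta   
Research  | Nimbus 
Implement | Alpha  


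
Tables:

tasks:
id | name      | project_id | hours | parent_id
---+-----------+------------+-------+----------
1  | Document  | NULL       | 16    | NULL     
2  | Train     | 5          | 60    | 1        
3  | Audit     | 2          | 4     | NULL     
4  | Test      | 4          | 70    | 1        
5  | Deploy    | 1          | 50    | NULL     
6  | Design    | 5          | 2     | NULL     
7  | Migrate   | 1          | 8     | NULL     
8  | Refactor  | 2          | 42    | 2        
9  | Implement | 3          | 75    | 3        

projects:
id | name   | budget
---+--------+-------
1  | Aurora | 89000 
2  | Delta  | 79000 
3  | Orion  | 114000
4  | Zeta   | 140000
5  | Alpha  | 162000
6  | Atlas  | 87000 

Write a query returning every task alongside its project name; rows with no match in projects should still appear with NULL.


LEFT JOIN keeps every row from tasks (the left table); where project_id has no match in projects, the project columns become NULL. Walk through each task:
  - task 1 (Document): project_id=NULL, no match -> kept with NULL
  - task 2 (Train): project_id=5 -> matches Alpha
  - task 3 (Audit): project_id=2 -> matches Delta
  - task 4 (Test): project_id=4 -> matches Zeta
  - task 5 (Deploy): project_id=1 -> matches Aurora
  - task 6 (Design): project_id=5 -> matches Alpha
  - task 7 (Migrate): project_id=1 -> matches Aurora
  - task 8 (Refactor): project_id=2 -> matches Delta
  - task 9 (Implement): project_id=3 -> matches Orion
All 9 rows appear; 1 has NULL project.

SQL:
SELECT a.name, b.name AS project
FROM tasks a
LEFT JOIN projects b ON a.project_id = b.id

Result:
name      | project
----------+--------
Document  | NULL   
Train     | Alpha  
Audit     | Delta  
Test      | Zeta   
Deploy    | Aurora 
Design    | Alpha  
Migrate   | Aurora 
Refactor  | Delta  
Implement | Orion  
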